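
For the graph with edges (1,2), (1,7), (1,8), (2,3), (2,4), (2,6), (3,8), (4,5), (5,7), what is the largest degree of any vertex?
4 (attained at vertex 2)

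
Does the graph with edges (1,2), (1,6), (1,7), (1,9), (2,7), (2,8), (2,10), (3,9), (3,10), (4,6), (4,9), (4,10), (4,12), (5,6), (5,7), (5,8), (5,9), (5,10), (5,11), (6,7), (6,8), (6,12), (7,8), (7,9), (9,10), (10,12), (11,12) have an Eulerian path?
Yes — and in fact it has an Eulerian circuit (the graph is connected and all 12 vertices have even degree)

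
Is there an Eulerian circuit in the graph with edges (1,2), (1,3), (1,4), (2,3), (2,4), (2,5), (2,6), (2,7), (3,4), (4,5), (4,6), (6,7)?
No (4 vertices have odd degree: {1, 3, 4, 6}; Eulerian circuit requires 0)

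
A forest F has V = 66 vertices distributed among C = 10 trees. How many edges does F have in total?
56 (Each of the 10 component trees on V_i vertices has V_i - 1 edges; summing gives V - C = 66 - 10 = 56)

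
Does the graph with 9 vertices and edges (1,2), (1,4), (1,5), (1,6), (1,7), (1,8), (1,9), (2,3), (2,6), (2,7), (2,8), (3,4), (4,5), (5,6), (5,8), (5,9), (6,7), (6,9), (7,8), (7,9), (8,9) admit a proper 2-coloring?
No (odd cycle of length 3: 8 -> 1 -> 2 -> 8)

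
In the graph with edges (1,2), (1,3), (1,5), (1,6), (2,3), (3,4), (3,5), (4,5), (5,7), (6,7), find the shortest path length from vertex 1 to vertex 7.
2 (path: 1 -> 6 -> 7, 2 edges)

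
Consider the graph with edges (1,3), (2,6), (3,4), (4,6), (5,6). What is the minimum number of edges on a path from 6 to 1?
3 (path: 6 -> 4 -> 3 -> 1, 3 edges)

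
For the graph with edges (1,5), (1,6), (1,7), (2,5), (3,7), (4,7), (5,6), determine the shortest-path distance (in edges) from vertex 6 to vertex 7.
2 (path: 6 -> 1 -> 7, 2 edges)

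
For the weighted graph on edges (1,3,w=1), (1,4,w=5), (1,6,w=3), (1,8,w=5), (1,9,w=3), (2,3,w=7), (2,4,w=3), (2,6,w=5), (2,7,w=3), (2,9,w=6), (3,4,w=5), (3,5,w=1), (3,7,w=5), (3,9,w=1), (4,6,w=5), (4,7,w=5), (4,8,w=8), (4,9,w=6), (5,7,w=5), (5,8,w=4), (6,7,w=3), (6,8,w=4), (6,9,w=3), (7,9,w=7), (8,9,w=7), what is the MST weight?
19 (MST edges: (1,3,w=1), (1,6,w=3), (2,4,w=3), (2,7,w=3), (3,5,w=1), (3,9,w=1), (5,8,w=4), (6,7,w=3); sum of weights 1 + 3 + 3 + 3 + 1 + 1 + 4 + 3 = 19)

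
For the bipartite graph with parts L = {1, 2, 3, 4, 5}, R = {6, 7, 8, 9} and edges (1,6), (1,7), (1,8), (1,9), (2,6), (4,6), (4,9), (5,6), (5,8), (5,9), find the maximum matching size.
4 (matching: (1,7), (2,6), (4,9), (5,8); upper bound min(|L|,|R|) = min(5,4) = 4)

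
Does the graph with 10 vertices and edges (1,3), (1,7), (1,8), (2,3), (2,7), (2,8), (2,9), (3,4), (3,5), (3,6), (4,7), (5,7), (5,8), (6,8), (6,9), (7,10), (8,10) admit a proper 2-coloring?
Yes. Partition: {1, 2, 4, 5, 6, 10}, {3, 7, 8, 9}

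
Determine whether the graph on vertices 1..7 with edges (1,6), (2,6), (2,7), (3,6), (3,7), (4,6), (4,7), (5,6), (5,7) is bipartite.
Yes. Partition: {1, 2, 3, 4, 5}, {6, 7}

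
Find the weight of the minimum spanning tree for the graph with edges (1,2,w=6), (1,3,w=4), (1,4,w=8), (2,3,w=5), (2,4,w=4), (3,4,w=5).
13 (MST edges: (1,3,w=4), (2,3,w=5), (2,4,w=4); sum of weights 4 + 5 + 4 = 13)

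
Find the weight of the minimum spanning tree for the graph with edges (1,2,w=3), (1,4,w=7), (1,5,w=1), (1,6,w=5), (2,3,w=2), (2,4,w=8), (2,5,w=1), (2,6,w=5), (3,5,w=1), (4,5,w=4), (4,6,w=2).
9 (MST edges: (1,5,w=1), (2,5,w=1), (3,5,w=1), (4,5,w=4), (4,6,w=2); sum of weights 1 + 1 + 1 + 4 + 2 = 9)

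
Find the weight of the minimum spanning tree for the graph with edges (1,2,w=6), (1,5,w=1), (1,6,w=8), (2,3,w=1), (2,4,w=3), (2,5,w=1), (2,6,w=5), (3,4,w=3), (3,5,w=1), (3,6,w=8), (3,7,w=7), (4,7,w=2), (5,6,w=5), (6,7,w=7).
13 (MST edges: (1,5,w=1), (2,3,w=1), (2,4,w=3), (2,5,w=1), (2,6,w=5), (4,7,w=2); sum of weights 1 + 1 + 3 + 1 + 5 + 2 = 13)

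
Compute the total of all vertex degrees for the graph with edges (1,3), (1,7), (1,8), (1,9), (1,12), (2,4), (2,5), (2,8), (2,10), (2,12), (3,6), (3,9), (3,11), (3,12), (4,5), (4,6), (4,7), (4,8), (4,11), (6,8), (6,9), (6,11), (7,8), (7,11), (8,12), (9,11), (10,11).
54 (handshake: sum of degrees = 2|E| = 2 x 27 = 54)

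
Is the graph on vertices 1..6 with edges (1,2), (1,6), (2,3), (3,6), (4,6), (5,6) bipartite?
Yes. Partition: {1, 3, 4, 5}, {2, 6}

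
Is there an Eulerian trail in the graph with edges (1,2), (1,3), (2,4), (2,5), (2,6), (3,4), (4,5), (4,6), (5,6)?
Yes (the graph is connected and exactly 2 vertices have odd degree: {5, 6}; any Eulerian path must start and end at those)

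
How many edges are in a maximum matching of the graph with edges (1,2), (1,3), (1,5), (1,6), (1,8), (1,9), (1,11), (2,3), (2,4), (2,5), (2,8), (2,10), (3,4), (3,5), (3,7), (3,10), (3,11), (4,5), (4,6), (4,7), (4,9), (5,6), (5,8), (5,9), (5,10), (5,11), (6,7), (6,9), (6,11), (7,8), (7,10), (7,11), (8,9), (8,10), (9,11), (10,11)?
5 (matching: (1,8), (2,10), (3,7), (4,9), (6,11); upper bound floor(n/2) = floor(11/2) = 5)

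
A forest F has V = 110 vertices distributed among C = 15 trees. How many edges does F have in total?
95 (Each of the 15 component trees on V_i vertices has V_i - 1 edges; summing gives V - C = 110 - 15 = 95)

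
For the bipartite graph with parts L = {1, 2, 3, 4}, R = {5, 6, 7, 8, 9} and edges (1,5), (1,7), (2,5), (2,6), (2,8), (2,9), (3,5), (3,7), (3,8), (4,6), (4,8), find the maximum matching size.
4 (matching: (1,7), (2,9), (3,8), (4,6); upper bound min(|L|,|R|) = min(4,5) = 4)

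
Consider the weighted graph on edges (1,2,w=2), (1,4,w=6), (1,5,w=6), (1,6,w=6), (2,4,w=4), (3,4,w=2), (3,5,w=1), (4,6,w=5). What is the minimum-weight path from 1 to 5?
6 (path: 1 -> 5; weights 6 = 6)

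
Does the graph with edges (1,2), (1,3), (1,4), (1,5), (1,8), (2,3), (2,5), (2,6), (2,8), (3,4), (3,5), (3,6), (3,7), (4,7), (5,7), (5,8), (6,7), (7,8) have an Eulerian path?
No (6 vertices have odd degree: {1, 2, 4, 5, 6, 7}; Eulerian path requires 0 or 2)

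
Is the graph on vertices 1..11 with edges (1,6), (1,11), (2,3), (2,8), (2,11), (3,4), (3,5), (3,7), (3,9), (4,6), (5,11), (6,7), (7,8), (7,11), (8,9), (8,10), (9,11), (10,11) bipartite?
Yes. Partition: {1, 2, 4, 5, 7, 9, 10}, {3, 6, 8, 11}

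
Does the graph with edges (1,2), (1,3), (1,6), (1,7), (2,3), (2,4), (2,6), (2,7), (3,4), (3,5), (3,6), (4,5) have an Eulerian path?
No (4 vertices have odd degree: {2, 3, 4, 6}; Eulerian path requires 0 or 2)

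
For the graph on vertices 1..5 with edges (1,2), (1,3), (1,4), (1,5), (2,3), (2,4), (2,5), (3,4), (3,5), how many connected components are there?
1 (components: {1, 2, 3, 4, 5})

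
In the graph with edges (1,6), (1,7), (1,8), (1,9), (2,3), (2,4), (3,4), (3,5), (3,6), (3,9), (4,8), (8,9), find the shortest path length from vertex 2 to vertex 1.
3 (path: 2 -> 3 -> 9 -> 1, 3 edges)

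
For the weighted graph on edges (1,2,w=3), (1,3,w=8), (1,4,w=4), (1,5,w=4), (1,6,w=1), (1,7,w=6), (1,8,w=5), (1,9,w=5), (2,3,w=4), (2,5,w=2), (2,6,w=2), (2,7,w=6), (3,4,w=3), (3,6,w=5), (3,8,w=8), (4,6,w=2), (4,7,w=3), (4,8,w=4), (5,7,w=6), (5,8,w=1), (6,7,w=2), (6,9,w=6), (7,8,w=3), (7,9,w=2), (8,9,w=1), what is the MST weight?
14 (MST edges: (1,6,w=1), (2,5,w=2), (2,6,w=2), (3,4,w=3), (4,6,w=2), (5,8,w=1), (6,7,w=2), (8,9,w=1); sum of weights 1 + 2 + 2 + 3 + 2 + 1 + 2 + 1 = 14)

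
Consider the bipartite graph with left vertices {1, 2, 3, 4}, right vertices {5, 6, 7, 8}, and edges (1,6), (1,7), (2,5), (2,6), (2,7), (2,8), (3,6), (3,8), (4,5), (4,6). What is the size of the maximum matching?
4 (matching: (1,7), (2,8), (3,6), (4,5); upper bound min(|L|,|R|) = min(4,4) = 4)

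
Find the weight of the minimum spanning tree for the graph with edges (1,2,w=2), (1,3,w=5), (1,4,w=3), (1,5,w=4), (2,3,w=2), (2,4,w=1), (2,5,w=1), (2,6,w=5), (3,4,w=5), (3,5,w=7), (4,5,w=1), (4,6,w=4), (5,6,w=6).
10 (MST edges: (1,2,w=2), (2,3,w=2), (2,4,w=1), (2,5,w=1), (4,6,w=4); sum of weights 2 + 2 + 1 + 1 + 4 = 10)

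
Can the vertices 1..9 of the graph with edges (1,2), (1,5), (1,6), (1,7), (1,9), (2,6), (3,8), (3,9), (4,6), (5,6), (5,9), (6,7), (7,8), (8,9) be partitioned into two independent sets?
No (odd cycle of length 3: 7 -> 1 -> 6 -> 7)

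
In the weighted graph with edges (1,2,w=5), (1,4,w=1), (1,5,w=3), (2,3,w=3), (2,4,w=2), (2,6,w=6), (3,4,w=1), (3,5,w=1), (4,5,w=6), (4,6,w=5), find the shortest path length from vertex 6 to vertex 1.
6 (path: 6 -> 4 -> 1; weights 5 + 1 = 6)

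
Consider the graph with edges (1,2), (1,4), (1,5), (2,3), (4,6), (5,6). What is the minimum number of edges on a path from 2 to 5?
2 (path: 2 -> 1 -> 5, 2 edges)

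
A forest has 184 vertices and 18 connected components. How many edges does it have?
166 (Each of the 18 component trees on V_i vertices has V_i - 1 edges; summing gives V - C = 184 - 18 = 166)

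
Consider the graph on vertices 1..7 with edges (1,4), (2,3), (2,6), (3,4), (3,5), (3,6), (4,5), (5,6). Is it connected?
No, it has 2 components: {1, 2, 3, 4, 5, 6}, {7}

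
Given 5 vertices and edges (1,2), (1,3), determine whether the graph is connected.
No, it has 3 components: {1, 2, 3}, {4}, {5}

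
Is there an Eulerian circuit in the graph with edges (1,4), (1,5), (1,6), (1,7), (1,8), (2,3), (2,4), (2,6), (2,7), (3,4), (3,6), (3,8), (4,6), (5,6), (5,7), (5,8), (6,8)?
No (2 vertices have odd degree: {1, 7}; Eulerian circuit requires 0)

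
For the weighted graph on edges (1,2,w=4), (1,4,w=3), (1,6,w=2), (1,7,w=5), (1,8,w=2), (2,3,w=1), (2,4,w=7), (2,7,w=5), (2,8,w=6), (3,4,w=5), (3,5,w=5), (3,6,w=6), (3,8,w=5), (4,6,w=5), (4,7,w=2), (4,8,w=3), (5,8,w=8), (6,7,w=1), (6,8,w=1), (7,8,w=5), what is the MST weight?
16 (MST edges: (1,2,w=4), (1,6,w=2), (2,3,w=1), (3,5,w=5), (4,7,w=2), (6,7,w=1), (6,8,w=1); sum of weights 4 + 2 + 1 + 5 + 2 + 1 + 1 = 16)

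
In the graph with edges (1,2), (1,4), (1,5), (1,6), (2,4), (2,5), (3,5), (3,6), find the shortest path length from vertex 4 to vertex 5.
2 (path: 4 -> 1 -> 5, 2 edges)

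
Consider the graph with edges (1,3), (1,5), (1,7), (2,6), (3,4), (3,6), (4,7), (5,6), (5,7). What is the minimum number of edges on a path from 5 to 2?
2 (path: 5 -> 6 -> 2, 2 edges)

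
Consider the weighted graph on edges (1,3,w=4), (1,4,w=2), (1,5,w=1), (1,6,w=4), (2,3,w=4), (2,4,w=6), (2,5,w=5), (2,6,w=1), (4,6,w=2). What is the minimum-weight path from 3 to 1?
4 (path: 3 -> 1; weights 4 = 4)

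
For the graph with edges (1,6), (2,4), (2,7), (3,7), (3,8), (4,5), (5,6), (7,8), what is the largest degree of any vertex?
3 (attained at vertex 7)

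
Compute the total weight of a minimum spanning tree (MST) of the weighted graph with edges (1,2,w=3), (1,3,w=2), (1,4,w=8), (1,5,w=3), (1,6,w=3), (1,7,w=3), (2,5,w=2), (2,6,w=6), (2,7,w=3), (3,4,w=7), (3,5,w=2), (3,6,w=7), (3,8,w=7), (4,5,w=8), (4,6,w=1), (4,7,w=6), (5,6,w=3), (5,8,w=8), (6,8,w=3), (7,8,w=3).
16 (MST edges: (1,3,w=2), (1,6,w=3), (1,7,w=3), (2,5,w=2), (3,5,w=2), (4,6,w=1), (6,8,w=3); sum of weights 2 + 3 + 3 + 2 + 2 + 1 + 3 = 16)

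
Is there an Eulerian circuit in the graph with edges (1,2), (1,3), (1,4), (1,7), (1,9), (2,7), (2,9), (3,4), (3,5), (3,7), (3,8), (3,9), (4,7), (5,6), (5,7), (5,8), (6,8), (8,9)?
No (4 vertices have odd degree: {1, 2, 4, 7}; Eulerian circuit requires 0)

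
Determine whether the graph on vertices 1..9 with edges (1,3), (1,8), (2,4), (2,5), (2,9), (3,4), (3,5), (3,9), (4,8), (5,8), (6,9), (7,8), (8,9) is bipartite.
Yes. Partition: {1, 4, 5, 7, 9}, {2, 3, 6, 8}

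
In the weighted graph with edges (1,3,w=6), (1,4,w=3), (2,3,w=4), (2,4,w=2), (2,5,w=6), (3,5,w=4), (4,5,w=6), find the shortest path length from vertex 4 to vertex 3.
6 (path: 4 -> 2 -> 3; weights 2 + 4 = 6)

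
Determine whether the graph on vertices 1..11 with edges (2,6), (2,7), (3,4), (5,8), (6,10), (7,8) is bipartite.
Yes. Partition: {1, 2, 3, 8, 9, 10, 11}, {4, 5, 6, 7}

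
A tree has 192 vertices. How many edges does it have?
191 (A tree on V vertices has V - 1 edges, so 192 - 1 = 191)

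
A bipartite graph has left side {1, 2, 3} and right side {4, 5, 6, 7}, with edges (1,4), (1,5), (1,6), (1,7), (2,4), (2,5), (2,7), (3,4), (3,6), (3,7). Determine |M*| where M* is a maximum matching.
3 (matching: (1,7), (2,5), (3,6); upper bound min(|L|,|R|) = min(3,4) = 3)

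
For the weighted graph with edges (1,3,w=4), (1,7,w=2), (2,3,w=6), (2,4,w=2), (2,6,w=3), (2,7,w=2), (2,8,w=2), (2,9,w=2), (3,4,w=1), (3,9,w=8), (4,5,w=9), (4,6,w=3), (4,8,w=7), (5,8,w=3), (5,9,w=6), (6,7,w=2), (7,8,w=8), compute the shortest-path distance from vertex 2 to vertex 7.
2 (path: 2 -> 7; weights 2 = 2)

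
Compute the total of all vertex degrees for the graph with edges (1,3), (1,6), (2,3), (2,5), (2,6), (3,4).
12 (handshake: sum of degrees = 2|E| = 2 x 6 = 12)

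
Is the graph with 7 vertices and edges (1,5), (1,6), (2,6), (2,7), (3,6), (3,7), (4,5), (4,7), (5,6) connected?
Yes (BFS from 1 visits [1, 5, 6, 4, 2, 3, 7] — all 7 vertices reached)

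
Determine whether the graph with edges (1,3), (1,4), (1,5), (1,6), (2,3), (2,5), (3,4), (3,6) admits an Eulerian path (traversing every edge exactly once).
Yes — and in fact it has an Eulerian circuit (the graph is connected and all 6 vertices have even degree)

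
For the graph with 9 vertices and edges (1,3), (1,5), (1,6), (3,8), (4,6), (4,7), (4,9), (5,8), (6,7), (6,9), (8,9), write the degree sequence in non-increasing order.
[4, 3, 3, 3, 3, 2, 2, 2, 0] (degrees: deg(1)=3, deg(2)=0, deg(3)=2, deg(4)=3, deg(5)=2, deg(6)=4, deg(7)=2, deg(8)=3, deg(9)=3)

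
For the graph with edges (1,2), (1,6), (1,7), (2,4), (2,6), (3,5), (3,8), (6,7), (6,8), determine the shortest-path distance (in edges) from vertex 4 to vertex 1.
2 (path: 4 -> 2 -> 1, 2 edges)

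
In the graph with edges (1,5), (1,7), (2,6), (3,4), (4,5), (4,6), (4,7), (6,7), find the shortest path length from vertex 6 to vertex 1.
2 (path: 6 -> 7 -> 1, 2 edges)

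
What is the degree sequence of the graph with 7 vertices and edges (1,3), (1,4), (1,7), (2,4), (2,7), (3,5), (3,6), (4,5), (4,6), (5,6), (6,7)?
[4, 4, 3, 3, 3, 3, 2] (degrees: deg(1)=3, deg(2)=2, deg(3)=3, deg(4)=4, deg(5)=3, deg(6)=4, deg(7)=3)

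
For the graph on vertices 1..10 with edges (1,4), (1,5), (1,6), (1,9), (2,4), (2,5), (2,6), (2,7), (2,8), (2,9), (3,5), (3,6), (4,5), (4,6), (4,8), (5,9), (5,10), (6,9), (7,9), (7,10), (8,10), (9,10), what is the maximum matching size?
5 (matching: (1,9), (2,7), (3,5), (4,6), (8,10); upper bound floor(n/2) = floor(10/2) = 5)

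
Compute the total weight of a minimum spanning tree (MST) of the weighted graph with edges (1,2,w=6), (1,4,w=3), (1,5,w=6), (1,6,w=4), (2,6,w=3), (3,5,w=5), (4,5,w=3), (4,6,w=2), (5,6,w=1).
14 (MST edges: (1,4,w=3), (2,6,w=3), (3,5,w=5), (4,6,w=2), (5,6,w=1); sum of weights 3 + 3 + 5 + 2 + 1 = 14)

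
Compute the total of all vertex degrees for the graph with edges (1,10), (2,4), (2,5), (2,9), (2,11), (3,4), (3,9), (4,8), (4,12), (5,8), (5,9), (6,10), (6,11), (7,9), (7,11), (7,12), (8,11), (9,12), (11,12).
38 (handshake: sum of degrees = 2|E| = 2 x 19 = 38)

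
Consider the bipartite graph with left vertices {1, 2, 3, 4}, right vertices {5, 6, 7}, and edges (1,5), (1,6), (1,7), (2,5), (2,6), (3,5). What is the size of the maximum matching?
3 (matching: (1,7), (2,6), (3,5); upper bound min(|L|,|R|) = min(4,3) = 3)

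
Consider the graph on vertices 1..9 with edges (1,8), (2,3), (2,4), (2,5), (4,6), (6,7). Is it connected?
No, it has 3 components: {1, 8}, {2, 3, 4, 5, 6, 7}, {9}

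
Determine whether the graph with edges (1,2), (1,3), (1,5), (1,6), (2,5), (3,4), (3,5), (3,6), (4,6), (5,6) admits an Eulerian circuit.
Yes (the graph is connected and all 6 vertices have even degree)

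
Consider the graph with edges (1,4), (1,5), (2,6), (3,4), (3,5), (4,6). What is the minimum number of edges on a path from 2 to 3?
3 (path: 2 -> 6 -> 4 -> 3, 3 edges)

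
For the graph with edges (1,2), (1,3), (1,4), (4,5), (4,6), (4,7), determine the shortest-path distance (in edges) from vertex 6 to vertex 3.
3 (path: 6 -> 4 -> 1 -> 3, 3 edges)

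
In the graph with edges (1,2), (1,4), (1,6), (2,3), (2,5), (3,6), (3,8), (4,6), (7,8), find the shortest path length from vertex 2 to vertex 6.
2 (path: 2 -> 3 -> 6, 2 edges)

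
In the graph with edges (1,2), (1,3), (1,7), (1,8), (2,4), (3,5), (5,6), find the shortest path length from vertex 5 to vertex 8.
3 (path: 5 -> 3 -> 1 -> 8, 3 edges)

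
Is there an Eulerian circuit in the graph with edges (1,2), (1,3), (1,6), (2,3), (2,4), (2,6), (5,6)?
No (4 vertices have odd degree: {1, 4, 5, 6}; Eulerian circuit requires 0)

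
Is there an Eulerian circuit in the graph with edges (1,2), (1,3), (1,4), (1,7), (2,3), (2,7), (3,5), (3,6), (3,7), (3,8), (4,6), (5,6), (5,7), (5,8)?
No (2 vertices have odd degree: {2, 6}; Eulerian circuit requires 0)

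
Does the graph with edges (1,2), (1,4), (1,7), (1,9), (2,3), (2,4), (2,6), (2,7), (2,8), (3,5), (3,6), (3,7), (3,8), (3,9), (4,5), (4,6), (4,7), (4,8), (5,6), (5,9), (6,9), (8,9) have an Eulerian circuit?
No (2 vertices have odd degree: {6, 9}; Eulerian circuit requires 0)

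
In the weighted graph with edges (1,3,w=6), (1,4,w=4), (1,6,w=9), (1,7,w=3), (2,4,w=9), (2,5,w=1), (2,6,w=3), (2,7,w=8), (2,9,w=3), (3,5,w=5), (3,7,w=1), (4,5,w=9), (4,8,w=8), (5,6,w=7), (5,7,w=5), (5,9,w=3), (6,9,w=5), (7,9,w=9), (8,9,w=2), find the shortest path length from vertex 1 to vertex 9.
11 (path: 1 -> 7 -> 5 -> 9; weights 3 + 5 + 3 = 11)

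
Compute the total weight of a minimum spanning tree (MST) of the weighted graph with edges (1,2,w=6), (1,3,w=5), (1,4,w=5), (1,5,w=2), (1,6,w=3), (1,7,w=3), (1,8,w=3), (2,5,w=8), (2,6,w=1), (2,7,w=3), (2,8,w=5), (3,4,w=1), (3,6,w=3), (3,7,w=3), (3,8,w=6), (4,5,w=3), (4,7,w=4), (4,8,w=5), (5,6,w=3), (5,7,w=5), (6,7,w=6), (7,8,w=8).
16 (MST edges: (1,5,w=2), (1,6,w=3), (1,7,w=3), (1,8,w=3), (2,6,w=1), (3,4,w=1), (3,6,w=3); sum of weights 2 + 3 + 3 + 3 + 1 + 1 + 3 = 16)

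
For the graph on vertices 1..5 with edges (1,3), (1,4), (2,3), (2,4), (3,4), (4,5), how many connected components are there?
1 (components: {1, 2, 3, 4, 5})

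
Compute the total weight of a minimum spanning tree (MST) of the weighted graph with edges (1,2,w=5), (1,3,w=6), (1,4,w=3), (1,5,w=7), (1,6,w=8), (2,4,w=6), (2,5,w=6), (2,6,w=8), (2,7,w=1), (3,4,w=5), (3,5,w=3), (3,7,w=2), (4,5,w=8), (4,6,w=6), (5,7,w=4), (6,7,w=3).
17 (MST edges: (1,2,w=5), (1,4,w=3), (2,7,w=1), (3,5,w=3), (3,7,w=2), (6,7,w=3); sum of weights 5 + 3 + 1 + 3 + 2 + 3 = 17)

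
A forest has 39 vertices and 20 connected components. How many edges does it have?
19 (Each of the 20 component trees on V_i vertices has V_i - 1 edges; summing gives V - C = 39 - 20 = 19)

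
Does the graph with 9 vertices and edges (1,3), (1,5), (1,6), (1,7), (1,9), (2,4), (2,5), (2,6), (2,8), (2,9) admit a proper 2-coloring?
Yes. Partition: {1, 2}, {3, 4, 5, 6, 7, 8, 9}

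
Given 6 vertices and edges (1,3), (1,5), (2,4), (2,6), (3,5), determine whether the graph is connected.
No, it has 2 components: {1, 3, 5}, {2, 4, 6}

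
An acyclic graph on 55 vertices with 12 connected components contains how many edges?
43 (Each of the 12 component trees on V_i vertices has V_i - 1 edges; summing gives V - C = 55 - 12 = 43)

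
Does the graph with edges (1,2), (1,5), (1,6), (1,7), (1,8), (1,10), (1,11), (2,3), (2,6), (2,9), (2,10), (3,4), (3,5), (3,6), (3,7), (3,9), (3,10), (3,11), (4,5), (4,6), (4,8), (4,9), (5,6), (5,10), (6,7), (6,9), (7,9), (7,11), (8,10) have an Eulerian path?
No (10 vertices have odd degree: {1, 2, 4, 5, 6, 7, 8, 9, 10, 11}; Eulerian path requires 0 or 2)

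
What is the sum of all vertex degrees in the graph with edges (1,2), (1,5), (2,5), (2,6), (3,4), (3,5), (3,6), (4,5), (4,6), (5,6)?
20 (handshake: sum of degrees = 2|E| = 2 x 10 = 20)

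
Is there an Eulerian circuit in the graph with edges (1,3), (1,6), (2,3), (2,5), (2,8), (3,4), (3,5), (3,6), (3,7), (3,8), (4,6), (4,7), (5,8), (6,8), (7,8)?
No (6 vertices have odd degree: {2, 3, 4, 5, 7, 8}; Eulerian circuit requires 0)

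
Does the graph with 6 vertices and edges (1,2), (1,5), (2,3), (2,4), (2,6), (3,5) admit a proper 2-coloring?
Yes. Partition: {1, 3, 4, 6}, {2, 5}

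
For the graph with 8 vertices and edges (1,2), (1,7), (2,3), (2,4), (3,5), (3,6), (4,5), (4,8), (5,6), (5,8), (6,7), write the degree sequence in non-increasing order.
[4, 3, 3, 3, 3, 2, 2, 2] (degrees: deg(1)=2, deg(2)=3, deg(3)=3, deg(4)=3, deg(5)=4, deg(6)=3, deg(7)=2, deg(8)=2)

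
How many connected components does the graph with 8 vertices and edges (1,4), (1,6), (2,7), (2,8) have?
4 (components: {1, 4, 6}, {2, 7, 8}, {3}, {5})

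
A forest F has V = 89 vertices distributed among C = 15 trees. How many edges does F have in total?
74 (Each of the 15 component trees on V_i vertices has V_i - 1 edges; summing gives V - C = 89 - 15 = 74)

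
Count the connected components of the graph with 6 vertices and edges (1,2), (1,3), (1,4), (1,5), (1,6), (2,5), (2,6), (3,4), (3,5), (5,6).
1 (components: {1, 2, 3, 4, 5, 6})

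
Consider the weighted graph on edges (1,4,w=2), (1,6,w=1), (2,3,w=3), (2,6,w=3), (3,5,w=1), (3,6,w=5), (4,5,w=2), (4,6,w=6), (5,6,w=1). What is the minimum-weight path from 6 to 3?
2 (path: 6 -> 5 -> 3; weights 1 + 1 = 2)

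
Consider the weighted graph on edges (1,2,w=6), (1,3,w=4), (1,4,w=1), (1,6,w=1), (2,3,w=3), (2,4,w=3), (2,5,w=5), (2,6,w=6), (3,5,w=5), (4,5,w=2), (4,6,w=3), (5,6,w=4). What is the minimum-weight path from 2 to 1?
4 (path: 2 -> 4 -> 1; weights 3 + 1 = 4)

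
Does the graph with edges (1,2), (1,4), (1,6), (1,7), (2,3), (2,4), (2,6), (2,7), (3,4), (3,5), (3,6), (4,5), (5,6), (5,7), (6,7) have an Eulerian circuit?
No (2 vertices have odd degree: {2, 6}; Eulerian circuit requires 0)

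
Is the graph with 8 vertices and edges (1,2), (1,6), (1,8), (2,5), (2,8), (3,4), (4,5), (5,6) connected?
No, it has 2 components: {1, 2, 3, 4, 5, 6, 8}, {7}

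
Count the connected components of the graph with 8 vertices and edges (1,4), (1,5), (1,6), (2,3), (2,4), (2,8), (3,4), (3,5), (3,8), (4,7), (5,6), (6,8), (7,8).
1 (components: {1, 2, 3, 4, 5, 6, 7, 8})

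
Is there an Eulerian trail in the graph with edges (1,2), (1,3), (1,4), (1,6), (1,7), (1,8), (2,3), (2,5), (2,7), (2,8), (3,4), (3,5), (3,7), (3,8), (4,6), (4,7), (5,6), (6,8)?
Yes (the graph is connected and exactly 2 vertices have odd degree: {2, 5}; any Eulerian path must start and end at those)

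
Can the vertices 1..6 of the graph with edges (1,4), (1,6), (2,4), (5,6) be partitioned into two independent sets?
Yes. Partition: {1, 2, 3, 5}, {4, 6}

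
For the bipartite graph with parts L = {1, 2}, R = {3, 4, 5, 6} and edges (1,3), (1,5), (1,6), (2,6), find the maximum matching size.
2 (matching: (1,5), (2,6); upper bound min(|L|,|R|) = min(2,4) = 2)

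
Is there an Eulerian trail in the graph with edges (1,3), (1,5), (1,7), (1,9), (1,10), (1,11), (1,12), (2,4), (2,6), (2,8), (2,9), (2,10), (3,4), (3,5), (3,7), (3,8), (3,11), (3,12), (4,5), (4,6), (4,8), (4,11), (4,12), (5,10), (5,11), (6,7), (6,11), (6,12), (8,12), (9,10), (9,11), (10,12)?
No (8 vertices have odd degree: {1, 2, 3, 4, 5, 6, 7, 10}; Eulerian path requires 0 or 2)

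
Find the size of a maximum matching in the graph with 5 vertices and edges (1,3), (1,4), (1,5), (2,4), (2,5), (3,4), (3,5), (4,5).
2 (matching: (1,5), (2,4); upper bound floor(n/2) = floor(5/2) = 2)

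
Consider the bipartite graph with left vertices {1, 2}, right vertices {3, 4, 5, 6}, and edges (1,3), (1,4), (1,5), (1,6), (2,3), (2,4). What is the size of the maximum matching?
2 (matching: (1,6), (2,4); upper bound min(|L|,|R|) = min(2,4) = 2)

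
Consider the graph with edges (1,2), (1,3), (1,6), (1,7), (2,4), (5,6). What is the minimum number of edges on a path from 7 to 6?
2 (path: 7 -> 1 -> 6, 2 edges)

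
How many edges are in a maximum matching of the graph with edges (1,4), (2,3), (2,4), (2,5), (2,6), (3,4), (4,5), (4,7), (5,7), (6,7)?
3 (matching: (2,3), (4,5), (6,7); upper bound floor(n/2) = floor(7/2) = 3)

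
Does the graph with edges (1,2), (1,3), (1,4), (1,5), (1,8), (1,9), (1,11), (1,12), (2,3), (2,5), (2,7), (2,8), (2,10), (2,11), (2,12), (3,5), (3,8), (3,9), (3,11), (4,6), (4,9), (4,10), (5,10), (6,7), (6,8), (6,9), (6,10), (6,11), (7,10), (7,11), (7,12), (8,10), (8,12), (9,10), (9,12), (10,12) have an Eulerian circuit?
No (2 vertices have odd degree: {7, 11}; Eulerian circuit requires 0)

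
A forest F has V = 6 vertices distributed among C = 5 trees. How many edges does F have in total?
1 (Each of the 5 component trees on V_i vertices has V_i - 1 edges; summing gives V - C = 6 - 5 = 1)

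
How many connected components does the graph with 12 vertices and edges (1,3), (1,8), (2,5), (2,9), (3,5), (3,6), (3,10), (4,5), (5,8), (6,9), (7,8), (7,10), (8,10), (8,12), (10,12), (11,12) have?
1 (components: {1, 2, 3, 4, 5, 6, 7, 8, 9, 10, 11, 12})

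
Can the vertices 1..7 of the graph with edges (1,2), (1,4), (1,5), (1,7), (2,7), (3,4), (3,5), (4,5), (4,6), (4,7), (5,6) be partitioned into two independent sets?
No (odd cycle of length 3: 5 -> 1 -> 4 -> 5)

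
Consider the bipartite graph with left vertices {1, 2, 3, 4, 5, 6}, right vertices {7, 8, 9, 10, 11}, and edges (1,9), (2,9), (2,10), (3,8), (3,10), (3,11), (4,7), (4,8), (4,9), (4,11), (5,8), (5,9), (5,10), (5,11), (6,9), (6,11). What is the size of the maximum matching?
5 (matching: (1,9), (2,10), (3,11), (4,7), (5,8); upper bound min(|L|,|R|) = min(6,5) = 5)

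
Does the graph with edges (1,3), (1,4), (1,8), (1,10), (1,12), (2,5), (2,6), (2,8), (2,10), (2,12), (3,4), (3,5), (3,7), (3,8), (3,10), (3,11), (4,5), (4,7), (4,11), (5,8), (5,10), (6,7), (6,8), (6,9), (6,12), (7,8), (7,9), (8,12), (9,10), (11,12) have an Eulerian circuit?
No (12 vertices have odd degree: {1, 2, 3, 4, 5, 6, 7, 8, 9, 10, 11, 12}; Eulerian circuit requires 0)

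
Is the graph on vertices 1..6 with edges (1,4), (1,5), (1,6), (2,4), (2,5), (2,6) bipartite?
Yes. Partition: {1, 2, 3}, {4, 5, 6}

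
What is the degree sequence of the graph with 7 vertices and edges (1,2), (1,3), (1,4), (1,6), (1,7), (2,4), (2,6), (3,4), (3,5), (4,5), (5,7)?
[5, 4, 3, 3, 3, 2, 2] (degrees: deg(1)=5, deg(2)=3, deg(3)=3, deg(4)=4, deg(5)=3, deg(6)=2, deg(7)=2)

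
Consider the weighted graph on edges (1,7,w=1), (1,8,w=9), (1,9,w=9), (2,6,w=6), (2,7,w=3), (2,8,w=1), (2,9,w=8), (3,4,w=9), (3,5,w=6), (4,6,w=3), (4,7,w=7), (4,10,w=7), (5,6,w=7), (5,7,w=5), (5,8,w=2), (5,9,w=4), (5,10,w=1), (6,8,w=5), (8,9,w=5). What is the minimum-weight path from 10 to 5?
1 (path: 10 -> 5; weights 1 = 1)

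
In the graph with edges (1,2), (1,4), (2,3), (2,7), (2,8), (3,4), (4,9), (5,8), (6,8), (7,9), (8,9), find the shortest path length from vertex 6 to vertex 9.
2 (path: 6 -> 8 -> 9, 2 edges)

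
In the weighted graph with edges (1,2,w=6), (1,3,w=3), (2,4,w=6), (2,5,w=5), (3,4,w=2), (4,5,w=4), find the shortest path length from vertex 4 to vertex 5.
4 (path: 4 -> 5; weights 4 = 4)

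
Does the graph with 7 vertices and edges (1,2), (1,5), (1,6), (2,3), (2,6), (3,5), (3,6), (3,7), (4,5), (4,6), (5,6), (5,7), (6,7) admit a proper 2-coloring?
No (odd cycle of length 3: 6 -> 1 -> 2 -> 6)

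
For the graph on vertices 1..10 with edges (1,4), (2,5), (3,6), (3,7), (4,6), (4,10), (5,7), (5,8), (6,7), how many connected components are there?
2 (components: {1, 2, 3, 4, 5, 6, 7, 8, 10}, {9})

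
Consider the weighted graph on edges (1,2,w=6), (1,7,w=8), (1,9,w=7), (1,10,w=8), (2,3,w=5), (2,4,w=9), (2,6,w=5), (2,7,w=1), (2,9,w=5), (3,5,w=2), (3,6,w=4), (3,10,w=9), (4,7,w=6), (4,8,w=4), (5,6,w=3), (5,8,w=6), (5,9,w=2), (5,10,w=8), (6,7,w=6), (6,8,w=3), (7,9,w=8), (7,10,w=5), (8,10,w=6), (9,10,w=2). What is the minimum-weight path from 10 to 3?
6 (path: 10 -> 9 -> 5 -> 3; weights 2 + 2 + 2 = 6)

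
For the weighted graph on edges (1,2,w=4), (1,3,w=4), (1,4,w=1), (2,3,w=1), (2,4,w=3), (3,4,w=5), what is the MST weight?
5 (MST edges: (1,4,w=1), (2,3,w=1), (2,4,w=3); sum of weights 1 + 1 + 3 = 5)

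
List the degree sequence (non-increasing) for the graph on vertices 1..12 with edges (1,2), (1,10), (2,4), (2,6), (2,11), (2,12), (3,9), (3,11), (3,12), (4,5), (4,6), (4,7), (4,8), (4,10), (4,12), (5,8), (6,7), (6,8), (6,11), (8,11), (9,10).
[7, 5, 5, 4, 4, 3, 3, 3, 2, 2, 2, 2] (degrees: deg(1)=2, deg(2)=5, deg(3)=3, deg(4)=7, deg(5)=2, deg(6)=5, deg(7)=2, deg(8)=4, deg(9)=2, deg(10)=3, deg(11)=4, deg(12)=3)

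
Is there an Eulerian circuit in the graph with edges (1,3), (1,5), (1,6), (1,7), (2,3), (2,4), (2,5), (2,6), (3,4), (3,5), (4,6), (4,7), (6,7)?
No (2 vertices have odd degree: {5, 7}; Eulerian circuit requires 0)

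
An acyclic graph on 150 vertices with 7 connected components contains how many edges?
143 (Each of the 7 component trees on V_i vertices has V_i - 1 edges; summing gives V - C = 150 - 7 = 143)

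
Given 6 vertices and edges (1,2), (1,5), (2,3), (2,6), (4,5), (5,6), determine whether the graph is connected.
Yes (BFS from 1 visits [1, 2, 5, 3, 6, 4] — all 6 vertices reached)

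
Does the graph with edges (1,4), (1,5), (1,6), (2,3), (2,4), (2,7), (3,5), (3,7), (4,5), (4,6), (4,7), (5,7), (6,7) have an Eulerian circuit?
No (6 vertices have odd degree: {1, 2, 3, 4, 6, 7}; Eulerian circuit requires 0)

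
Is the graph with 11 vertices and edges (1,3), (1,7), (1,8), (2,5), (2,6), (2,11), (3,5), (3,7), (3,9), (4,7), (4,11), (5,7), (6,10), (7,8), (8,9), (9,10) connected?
Yes (BFS from 1 visits [1, 3, 7, 8, 5, 9, 4, 2, 10, 11, 6] — all 11 vertices reached)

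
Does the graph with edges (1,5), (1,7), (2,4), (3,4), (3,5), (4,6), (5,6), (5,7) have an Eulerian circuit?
No (2 vertices have odd degree: {2, 4}; Eulerian circuit requires 0)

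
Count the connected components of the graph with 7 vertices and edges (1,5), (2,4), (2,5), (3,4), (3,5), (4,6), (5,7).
1 (components: {1, 2, 3, 4, 5, 6, 7})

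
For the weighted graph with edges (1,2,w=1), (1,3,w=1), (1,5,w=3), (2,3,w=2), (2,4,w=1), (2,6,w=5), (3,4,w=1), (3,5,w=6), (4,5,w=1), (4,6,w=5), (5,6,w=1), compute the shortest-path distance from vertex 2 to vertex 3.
2 (path: 2 -> 3; weights 2 = 2)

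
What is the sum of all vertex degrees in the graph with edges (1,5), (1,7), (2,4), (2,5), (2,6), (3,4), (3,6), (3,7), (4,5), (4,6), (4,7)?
22 (handshake: sum of degrees = 2|E| = 2 x 11 = 22)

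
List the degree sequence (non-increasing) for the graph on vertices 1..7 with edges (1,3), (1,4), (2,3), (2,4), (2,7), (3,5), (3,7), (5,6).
[4, 3, 2, 2, 2, 2, 1] (degrees: deg(1)=2, deg(2)=3, deg(3)=4, deg(4)=2, deg(5)=2, deg(6)=1, deg(7)=2)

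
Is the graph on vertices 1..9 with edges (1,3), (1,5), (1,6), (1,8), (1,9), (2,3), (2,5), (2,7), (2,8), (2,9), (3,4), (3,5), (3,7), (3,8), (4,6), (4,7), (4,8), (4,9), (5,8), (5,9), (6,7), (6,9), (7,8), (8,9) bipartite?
No (odd cycle of length 3: 3 -> 1 -> 5 -> 3)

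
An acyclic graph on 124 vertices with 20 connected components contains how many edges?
104 (Each of the 20 component trees on V_i vertices has V_i - 1 edges; summing gives V - C = 124 - 20 = 104)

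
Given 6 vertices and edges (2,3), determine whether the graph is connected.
No, it has 5 components: {1}, {2, 3}, {4}, {5}, {6}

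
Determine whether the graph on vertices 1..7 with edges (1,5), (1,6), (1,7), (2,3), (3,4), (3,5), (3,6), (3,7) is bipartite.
Yes. Partition: {1, 3}, {2, 4, 5, 6, 7}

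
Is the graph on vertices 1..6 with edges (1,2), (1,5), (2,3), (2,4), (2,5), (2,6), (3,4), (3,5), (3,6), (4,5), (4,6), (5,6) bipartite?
No (odd cycle of length 3: 2 -> 1 -> 5 -> 2)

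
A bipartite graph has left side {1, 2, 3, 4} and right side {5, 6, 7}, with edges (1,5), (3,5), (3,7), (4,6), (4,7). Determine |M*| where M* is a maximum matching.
3 (matching: (1,5), (3,7), (4,6); upper bound min(|L|,|R|) = min(4,3) = 3)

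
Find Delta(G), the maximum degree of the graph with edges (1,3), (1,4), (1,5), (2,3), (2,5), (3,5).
3 (attained at vertices 1, 3, 5)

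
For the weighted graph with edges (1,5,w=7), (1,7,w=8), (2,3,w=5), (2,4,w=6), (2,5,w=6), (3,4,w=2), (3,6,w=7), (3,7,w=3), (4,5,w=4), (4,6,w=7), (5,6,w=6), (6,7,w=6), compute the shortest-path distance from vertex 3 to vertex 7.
3 (path: 3 -> 7; weights 3 = 3)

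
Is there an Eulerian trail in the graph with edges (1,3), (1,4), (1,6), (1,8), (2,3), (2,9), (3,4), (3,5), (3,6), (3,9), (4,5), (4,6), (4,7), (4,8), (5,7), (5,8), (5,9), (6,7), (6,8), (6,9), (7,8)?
Yes (the graph is connected and exactly 2 vertices have odd degree: {5, 8}; any Eulerian path must start and end at those)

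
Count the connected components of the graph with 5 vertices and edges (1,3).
4 (components: {1, 3}, {2}, {4}, {5})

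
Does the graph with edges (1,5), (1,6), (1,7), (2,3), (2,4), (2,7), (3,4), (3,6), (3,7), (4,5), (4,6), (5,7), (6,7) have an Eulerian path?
No (4 vertices have odd degree: {1, 2, 5, 7}; Eulerian path requires 0 or 2)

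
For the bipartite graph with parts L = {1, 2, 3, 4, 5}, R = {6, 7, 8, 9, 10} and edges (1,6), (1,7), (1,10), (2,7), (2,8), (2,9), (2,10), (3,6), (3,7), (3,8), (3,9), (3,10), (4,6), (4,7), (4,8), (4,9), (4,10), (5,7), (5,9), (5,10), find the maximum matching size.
5 (matching: (1,10), (2,9), (3,8), (4,6), (5,7); upper bound min(|L|,|R|) = min(5,5) = 5)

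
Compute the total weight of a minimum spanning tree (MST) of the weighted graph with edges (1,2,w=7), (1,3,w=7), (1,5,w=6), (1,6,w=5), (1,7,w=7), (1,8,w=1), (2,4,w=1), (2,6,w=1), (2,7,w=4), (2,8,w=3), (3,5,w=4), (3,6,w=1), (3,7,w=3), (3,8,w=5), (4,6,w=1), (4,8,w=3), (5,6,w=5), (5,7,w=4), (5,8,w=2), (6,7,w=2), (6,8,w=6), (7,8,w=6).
11 (MST edges: (1,8,w=1), (2,4,w=1), (2,6,w=1), (2,8,w=3), (3,6,w=1), (5,8,w=2), (6,7,w=2); sum of weights 1 + 1 + 1 + 3 + 1 + 2 + 2 = 11)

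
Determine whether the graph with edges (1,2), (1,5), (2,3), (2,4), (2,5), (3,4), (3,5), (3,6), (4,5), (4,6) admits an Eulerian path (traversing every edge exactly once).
Yes — and in fact it has an Eulerian circuit (the graph is connected and all 6 vertices have even degree)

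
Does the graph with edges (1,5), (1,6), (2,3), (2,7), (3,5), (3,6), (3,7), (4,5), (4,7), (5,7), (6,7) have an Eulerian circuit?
No (2 vertices have odd degree: {6, 7}; Eulerian circuit requires 0)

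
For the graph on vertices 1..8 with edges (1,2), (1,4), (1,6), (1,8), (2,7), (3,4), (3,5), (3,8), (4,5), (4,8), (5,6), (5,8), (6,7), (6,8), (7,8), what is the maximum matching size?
4 (matching: (1,2), (3,8), (4,5), (6,7); upper bound floor(n/2) = floor(8/2) = 4)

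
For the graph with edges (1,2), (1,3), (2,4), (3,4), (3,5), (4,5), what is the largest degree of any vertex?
3 (attained at vertices 3, 4)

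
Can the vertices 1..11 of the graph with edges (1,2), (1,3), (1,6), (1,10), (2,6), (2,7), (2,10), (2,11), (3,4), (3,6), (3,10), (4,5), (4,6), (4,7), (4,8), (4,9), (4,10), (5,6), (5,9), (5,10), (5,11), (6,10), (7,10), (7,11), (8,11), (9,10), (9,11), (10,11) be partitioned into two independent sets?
No (odd cycle of length 3: 6 -> 1 -> 2 -> 6)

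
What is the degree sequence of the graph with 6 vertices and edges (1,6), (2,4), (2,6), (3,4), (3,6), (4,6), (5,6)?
[5, 3, 2, 2, 1, 1] (degrees: deg(1)=1, deg(2)=2, deg(3)=2, deg(4)=3, deg(5)=1, deg(6)=5)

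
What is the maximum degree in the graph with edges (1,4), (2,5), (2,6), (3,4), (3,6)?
2 (attained at vertices 2, 3, 4, 6)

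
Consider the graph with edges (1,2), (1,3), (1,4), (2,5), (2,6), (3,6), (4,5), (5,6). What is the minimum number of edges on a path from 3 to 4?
2 (path: 3 -> 1 -> 4, 2 edges)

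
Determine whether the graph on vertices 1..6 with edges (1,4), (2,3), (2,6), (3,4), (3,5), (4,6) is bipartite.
Yes. Partition: {1, 3, 6}, {2, 4, 5}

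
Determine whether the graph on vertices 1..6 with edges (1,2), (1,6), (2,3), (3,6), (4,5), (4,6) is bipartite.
Yes. Partition: {1, 3, 4}, {2, 5, 6}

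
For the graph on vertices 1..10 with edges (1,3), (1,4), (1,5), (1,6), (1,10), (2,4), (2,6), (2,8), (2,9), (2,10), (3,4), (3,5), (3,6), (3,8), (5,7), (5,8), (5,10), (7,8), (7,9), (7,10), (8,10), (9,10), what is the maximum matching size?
5 (matching: (1,6), (2,9), (3,4), (5,7), (8,10); upper bound floor(n/2) = floor(10/2) = 5)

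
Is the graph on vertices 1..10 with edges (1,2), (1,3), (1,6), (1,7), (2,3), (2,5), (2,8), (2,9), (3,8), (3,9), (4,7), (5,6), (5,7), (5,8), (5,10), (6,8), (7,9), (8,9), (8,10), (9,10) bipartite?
No (odd cycle of length 3: 3 -> 1 -> 2 -> 3)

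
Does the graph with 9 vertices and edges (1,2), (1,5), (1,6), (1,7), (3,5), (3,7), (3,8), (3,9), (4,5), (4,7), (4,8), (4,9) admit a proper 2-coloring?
Yes. Partition: {1, 3, 4}, {2, 5, 6, 7, 8, 9}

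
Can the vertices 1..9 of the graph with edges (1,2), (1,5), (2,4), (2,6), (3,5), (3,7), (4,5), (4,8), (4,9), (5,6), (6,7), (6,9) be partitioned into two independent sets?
Yes. Partition: {1, 3, 4, 6}, {2, 5, 7, 8, 9}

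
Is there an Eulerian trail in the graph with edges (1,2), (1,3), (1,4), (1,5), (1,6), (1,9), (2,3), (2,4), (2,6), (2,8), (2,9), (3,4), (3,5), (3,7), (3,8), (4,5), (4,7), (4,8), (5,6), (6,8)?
Yes — and in fact it has an Eulerian circuit (the graph is connected and all 9 vertices have even degree)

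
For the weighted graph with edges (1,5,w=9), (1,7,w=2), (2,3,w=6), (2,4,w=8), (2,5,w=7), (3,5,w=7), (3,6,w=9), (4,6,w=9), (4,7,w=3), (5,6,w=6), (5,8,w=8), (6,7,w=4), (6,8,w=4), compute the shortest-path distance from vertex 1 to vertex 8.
10 (path: 1 -> 7 -> 6 -> 8; weights 2 + 4 + 4 = 10)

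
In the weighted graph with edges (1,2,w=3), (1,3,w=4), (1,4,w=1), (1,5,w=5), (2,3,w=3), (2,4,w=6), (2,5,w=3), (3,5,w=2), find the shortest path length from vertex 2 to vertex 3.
3 (path: 2 -> 3; weights 3 = 3)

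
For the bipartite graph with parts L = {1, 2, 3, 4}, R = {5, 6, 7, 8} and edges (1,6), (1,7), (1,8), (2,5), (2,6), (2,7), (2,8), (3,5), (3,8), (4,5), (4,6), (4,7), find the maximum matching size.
4 (matching: (1,8), (2,7), (3,5), (4,6); upper bound min(|L|,|R|) = min(4,4) = 4)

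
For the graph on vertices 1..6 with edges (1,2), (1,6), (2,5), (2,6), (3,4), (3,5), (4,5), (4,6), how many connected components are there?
1 (components: {1, 2, 3, 4, 5, 6})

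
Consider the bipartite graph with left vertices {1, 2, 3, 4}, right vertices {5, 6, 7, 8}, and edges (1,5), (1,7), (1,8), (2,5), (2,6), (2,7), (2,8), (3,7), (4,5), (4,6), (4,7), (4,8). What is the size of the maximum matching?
4 (matching: (1,8), (2,5), (3,7), (4,6); upper bound min(|L|,|R|) = min(4,4) = 4)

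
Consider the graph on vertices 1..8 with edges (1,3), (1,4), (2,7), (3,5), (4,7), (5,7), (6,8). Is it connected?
No, it has 2 components: {1, 2, 3, 4, 5, 7}, {6, 8}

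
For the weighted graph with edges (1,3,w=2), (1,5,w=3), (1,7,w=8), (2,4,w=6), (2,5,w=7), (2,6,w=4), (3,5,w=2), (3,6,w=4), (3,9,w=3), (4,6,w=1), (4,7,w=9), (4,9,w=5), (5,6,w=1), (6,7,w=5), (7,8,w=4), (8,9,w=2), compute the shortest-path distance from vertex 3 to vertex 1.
2 (path: 3 -> 1; weights 2 = 2)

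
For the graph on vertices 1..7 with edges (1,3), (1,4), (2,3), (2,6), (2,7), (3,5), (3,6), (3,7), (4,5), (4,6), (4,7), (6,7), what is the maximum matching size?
3 (matching: (2,6), (3,7), (4,5); upper bound floor(n/2) = floor(7/2) = 3)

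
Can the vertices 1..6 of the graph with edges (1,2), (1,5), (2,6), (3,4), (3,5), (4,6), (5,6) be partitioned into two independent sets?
Yes. Partition: {1, 3, 6}, {2, 4, 5}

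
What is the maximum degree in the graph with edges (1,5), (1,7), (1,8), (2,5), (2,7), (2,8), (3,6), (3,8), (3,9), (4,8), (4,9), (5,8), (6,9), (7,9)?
5 (attained at vertex 8)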